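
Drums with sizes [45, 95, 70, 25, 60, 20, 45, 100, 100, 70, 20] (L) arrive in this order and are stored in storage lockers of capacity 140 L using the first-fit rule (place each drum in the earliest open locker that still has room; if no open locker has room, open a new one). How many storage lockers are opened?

6

  45 → locker 1 (new)  [load 45/140]
  95 → locker 1  [load 140/140]
  70 → locker 2 (new)  [load 70/140]
  25 → locker 2  [load 95/140]
  60 → locker 3 (new)  [load 60/140]
  20 → locker 2  [load 115/140]
  45 → locker 3  [load 105/140]
  100 → locker 4 (new)  [load 100/140]
  100 → locker 5 (new)  [load 100/140]
  70 → locker 6 (new)  [load 70/140]
  20 → locker 2  [load 135/140]
6 storage lockers opened.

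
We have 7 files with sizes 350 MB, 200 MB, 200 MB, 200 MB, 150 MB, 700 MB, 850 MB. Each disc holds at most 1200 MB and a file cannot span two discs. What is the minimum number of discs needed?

3

Total = 850 + 700 + 350 + 200 + 200 + 200 + 150 = 2650 MB.
Lower bound: ⌈2650/1200⌉ = 3 discs.
A packing using 3 discs:
  disc 1: 850 + 350 = 1200
  disc 2: 700 + 200 + 200 = 1100
  disc 3: 200 + 150 = 350
This matches the lower bound, so 3 is optimal.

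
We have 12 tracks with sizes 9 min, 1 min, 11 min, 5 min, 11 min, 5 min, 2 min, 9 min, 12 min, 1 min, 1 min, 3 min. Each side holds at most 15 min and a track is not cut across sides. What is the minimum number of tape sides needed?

5

Total = 12 + 11 + 11 + 9 + 9 + 5 + 5 + 3 + 2 + 1 + 1 + 1 = 70 min.
Lower bound: ⌈70/15⌉ = 5 tape sides.
A packing using 5 tape sides:
  side 1: 12 + 3 = 15
  side 2: 11 + 2 + 1 + 1 = 15
  side 3: 11 + 1 = 12
  side 4: 9 + 5 = 14
  side 5: 9 + 5 = 14
This matches the lower bound, so 5 is optimal.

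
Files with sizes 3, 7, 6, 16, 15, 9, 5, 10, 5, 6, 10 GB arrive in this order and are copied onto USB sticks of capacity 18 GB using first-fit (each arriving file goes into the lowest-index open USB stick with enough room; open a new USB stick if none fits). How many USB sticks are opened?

  3 → USB stick 1 (new)  [load 3/18]
  7 → USB stick 1  [load 10/18]
  6 → USB stick 1  [load 16/18]
  16 → USB stick 2 (new)  [load 16/18]
  15 → USB stick 3 (new)  [load 15/18]
  9 → USB stick 4 (new)  [load 9/18]
  5 → USB stick 4  [load 14/18]
  10 → USB stick 5 (new)  [load 10/18]
  5 → USB stick 5  [load 15/18]
  6 → USB stick 6 (new)  [load 6/18]
  10 → USB stick 6  [load 16/18]
6 USB sticks opened.

6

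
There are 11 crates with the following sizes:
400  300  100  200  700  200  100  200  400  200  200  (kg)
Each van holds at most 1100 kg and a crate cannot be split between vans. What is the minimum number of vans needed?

Total = 700 + 400 + 400 + 300 + 200 + 200 + 200 + 200 + 200 + 100 + 100 = 3000 kg.
Lower bound: ⌈3000/1100⌉ = 3 vans.
A packing using 3 vans:
  van 1: 700 + 400 = 1100
  van 2: 400 + 300 + 200 + 200 = 1100
  van 3: 200 + 200 + 200 + 100 + 100 = 800
This matches the lower bound, so 3 is optimal.

3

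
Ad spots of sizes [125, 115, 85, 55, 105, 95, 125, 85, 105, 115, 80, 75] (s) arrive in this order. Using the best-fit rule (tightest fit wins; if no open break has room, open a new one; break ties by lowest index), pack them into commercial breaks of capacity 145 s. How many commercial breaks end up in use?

  125 → break 1 (new)  [load 125/145]
  115 → break 2 (new)  [load 115/145]
  85 → break 3 (new)  [load 85/145]
  55 → break 3  [load 140/145]
  105 → break 4 (new)  [load 105/145]
  95 → break 5 (new)  [load 95/145]
  125 → break 6 (new)  [load 125/145]
  85 → break 7 (new)  [load 85/145]
  105 → break 8 (new)  [load 105/145]
  115 → break 9 (new)  [load 115/145]
  80 → break 10 (new)  [load 80/145]
  75 → break 11 (new)  [load 75/145]
11 commercial breaks opened.

11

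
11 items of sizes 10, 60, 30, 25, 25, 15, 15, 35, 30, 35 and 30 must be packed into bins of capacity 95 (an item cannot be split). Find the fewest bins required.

Total = 60 + 35 + 35 + 30 + 30 + 30 + 25 + 25 + 15 + 15 + 10 = 310.
Lower bound: ⌈310/95⌉ = 4 bins.
A packing using 4 bins:
  bin 1: 60 + 35 = 95
  bin 2: 35 + 30 + 30 = 95
  bin 3: 30 + 25 + 25 + 15 = 95
  bin 4: 15 + 10 = 25
This matches the lower bound, so 4 is optimal.

4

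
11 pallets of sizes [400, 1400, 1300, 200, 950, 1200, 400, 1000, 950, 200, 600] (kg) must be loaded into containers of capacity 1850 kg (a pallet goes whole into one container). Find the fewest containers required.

6

Total = 1400 + 1300 + 1200 + 1000 + 950 + 950 + 600 + 400 + 400 + 200 + 200 = 8600 kg.
Lower bound: ⌈8600/1850⌉ = 5 containers.
Also, 6 pallets each exceed 925 kg, and no two of those can share a container, so at least 6 containers are needed.
A packing using 6 containers:
  container 1: 1400 + 400 = 1800
  container 2: 1300 + 400 = 1700
  container 3: 1200 + 600 = 1800
  container 4: 1000 + 200 + 200 = 1400
  container 5: 950 = 950
  container 6: 950 = 950
This matches the lower bound, so 6 is optimal.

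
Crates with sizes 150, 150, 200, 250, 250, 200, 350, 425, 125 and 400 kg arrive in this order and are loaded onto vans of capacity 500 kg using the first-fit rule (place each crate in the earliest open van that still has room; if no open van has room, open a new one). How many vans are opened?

  150 → van 1 (new)  [load 150/500]
  150 → van 1  [load 300/500]
  200 → van 1  [load 500/500]
  250 → van 2 (new)  [load 250/500]
  250 → van 2  [load 500/500]
  200 → van 3 (new)  [load 200/500]
  350 → van 4 (new)  [load 350/500]
  425 → van 5 (new)  [load 425/500]
  125 → van 3  [load 325/500]
  400 → van 6 (new)  [load 400/500]
6 vans opened.

6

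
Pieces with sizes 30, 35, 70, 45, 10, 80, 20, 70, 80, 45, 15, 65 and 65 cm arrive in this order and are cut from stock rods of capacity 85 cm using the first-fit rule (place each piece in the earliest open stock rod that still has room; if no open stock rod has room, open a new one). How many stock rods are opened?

  30 → stock rod 1 (new)  [load 30/85]
  35 → stock rod 1  [load 65/85]
  70 → stock rod 2 (new)  [load 70/85]
  45 → stock rod 3 (new)  [load 45/85]
  10 → stock rod 1  [load 75/85]
  80 → stock rod 4 (new)  [load 80/85]
  20 → stock rod 3  [load 65/85]
  70 → stock rod 5 (new)  [load 70/85]
  80 → stock rod 6 (new)  [load 80/85]
  45 → stock rod 7 (new)  [load 45/85]
  15 → stock rod 2  [load 85/85]
  65 → stock rod 8 (new)  [load 65/85]
  65 → stock rod 9 (new)  [load 65/85]
9 stock rods opened.

9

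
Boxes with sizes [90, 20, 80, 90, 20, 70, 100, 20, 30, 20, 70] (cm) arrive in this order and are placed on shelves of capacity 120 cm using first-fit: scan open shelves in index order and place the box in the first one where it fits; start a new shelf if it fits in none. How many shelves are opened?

6

  90 → shelf 1 (new)  [load 90/120]
  20 → shelf 1  [load 110/120]
  80 → shelf 2 (new)  [load 80/120]
  90 → shelf 3 (new)  [load 90/120]
  20 → shelf 2  [load 100/120]
  70 → shelf 4 (new)  [load 70/120]
  100 → shelf 5 (new)  [load 100/120]
  20 → shelf 2  [load 120/120]
  30 → shelf 3  [load 120/120]
  20 → shelf 4  [load 90/120]
  70 → shelf 6 (new)  [load 70/120]
6 shelves opened.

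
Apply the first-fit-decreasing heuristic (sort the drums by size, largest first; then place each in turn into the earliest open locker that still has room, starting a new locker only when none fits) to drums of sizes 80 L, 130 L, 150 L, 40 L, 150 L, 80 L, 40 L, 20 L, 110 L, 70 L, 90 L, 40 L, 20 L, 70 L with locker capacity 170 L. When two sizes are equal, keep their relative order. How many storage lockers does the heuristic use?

7

Sorted descending: 150, 150, 130, 110, 90, 80, 80, 70, 70, 40, 40, 40, 20, 20.
  150 → locker 1 (new)  [load 150/170]
  150 → locker 2 (new)  [load 150/170]
  130 → locker 3 (new)  [load 130/170]
  110 → locker 4 (new)  [load 110/170]
  90 → locker 5 (new)  [load 90/170]
  80 → locker 5  [load 170/170]
  80 → locker 6 (new)  [load 80/170]
  70 → locker 6  [load 150/170]
  70 → locker 7 (new)  [load 70/170]
  40 → locker 3  [load 170/170]
  40 → locker 4  [load 150/170]
  40 → locker 7  [load 110/170]
  20 → locker 1  [load 170/170]
  20 → locker 2  [load 170/170]
7 storage lockers opened.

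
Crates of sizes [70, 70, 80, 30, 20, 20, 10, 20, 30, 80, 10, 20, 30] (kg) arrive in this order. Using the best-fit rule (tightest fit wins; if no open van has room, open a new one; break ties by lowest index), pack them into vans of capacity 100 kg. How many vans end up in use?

5

  70 → van 1 (new)  [load 70/100]
  70 → van 2 (new)  [load 70/100]
  80 → van 3 (new)  [load 80/100]
  30 → van 1  [load 100/100]
  20 → van 3  [load 100/100]
  20 → van 2  [load 90/100]
  10 → van 2  [load 100/100]
  20 → van 4 (new)  [load 20/100]
  30 → van 4  [load 50/100]
  80 → van 5 (new)  [load 80/100]
  10 → van 5  [load 90/100]
  20 → van 4  [load 70/100]
  30 → van 4  [load 100/100]
5 vans opened.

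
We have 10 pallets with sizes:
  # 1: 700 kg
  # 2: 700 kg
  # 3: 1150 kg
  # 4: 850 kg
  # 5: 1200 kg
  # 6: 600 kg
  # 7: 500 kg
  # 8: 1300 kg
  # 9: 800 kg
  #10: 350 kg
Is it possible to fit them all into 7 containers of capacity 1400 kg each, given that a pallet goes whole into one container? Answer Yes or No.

A valid assignment using 7 containers:
  container 1: 1300 = 1300
  container 2: 1200 = 1200
  container 3: 1150 = 1150
  container 4: 850 + 500 = 1350
  container 5: 800 + 600 = 1400
  container 6: 700 + 700 = 1400
  container 7: 350 = 350
Every load is within 1400 kg, so 7 containers suffice.

Yes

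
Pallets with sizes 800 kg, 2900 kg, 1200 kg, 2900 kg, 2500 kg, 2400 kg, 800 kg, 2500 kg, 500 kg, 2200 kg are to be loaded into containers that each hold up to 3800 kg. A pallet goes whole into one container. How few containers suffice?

6

Total = 2900 + 2900 + 2500 + 2500 + 2400 + 2200 + 1200 + 800 + 800 + 500 = 18700 kg.
Lower bound: ⌈18700/3800⌉ = 5 containers.
Also, 6 pallets each exceed 1900 kg, and no two of those can share a container, so at least 6 containers are needed.
A packing using 6 containers:
  container 1: 2900 + 800 = 3700
  container 2: 2900 + 800 = 3700
  container 3: 2500 + 1200 = 3700
  container 4: 2500 + 500 = 3000
  container 5: 2400 = 2400
  container 6: 2200 = 2200
This matches the lower bound, so 6 is optimal.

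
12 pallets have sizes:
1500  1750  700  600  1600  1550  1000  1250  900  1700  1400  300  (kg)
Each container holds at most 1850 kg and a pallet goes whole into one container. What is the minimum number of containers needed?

Total = 1750 + 1700 + 1600 + 1550 + 1500 + 1400 + 1250 + 1000 + 900 + 700 + 600 + 300 = 14250 kg.
Lower bound: ⌈14250/1850⌉ = 8 containers.
A packing using 9 containers:
  container 1: 1750 = 1750
  container 2: 1700 = 1700
  container 3: 1600 = 1600
  container 4: 1550 + 300 = 1850
  container 5: 1500 = 1500
  container 6: 1400 = 1400
  container 7: 1250 + 600 = 1850
  container 8: 1000 + 700 = 1700
  container 9: 900 = 900
No arrangement into 8 containers stays within capacity, so 9 is optimal.

9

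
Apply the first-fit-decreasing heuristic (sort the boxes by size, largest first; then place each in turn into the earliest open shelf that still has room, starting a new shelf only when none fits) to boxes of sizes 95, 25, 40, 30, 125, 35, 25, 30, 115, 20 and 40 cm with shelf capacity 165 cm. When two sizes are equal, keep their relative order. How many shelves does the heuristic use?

Sorted descending: 125, 115, 95, 40, 40, 35, 30, 30, 25, 25, 20.
  125 → shelf 1 (new)  [load 125/165]
  115 → shelf 2 (new)  [load 115/165]
  95 → shelf 3 (new)  [load 95/165]
  40 → shelf 1  [load 165/165]
  40 → shelf 2  [load 155/165]
  35 → shelf 3  [load 130/165]
  30 → shelf 3  [load 160/165]
  30 → shelf 4 (new)  [load 30/165]
  25 → shelf 4  [load 55/165]
  25 → shelf 4  [load 80/165]
  20 → shelf 4  [load 100/165]
4 shelves opened.

4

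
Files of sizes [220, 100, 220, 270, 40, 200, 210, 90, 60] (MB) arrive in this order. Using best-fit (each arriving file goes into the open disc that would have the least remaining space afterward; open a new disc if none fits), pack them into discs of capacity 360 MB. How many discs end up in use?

  220 → disc 1 (new)  [load 220/360]
  100 → disc 1  [load 320/360]
  220 → disc 2 (new)  [load 220/360]
  270 → disc 3 (new)  [load 270/360]
  40 → disc 1  [load 360/360]
  200 → disc 4 (new)  [load 200/360]
  210 → disc 5 (new)  [load 210/360]
  90 → disc 3  [load 360/360]
  60 → disc 2  [load 280/360]
5 discs opened.

5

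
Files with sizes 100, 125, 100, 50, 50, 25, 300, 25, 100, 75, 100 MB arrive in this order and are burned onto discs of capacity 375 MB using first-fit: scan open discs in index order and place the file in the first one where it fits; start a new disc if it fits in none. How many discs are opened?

  100 → disc 1 (new)  [load 100/375]
  125 → disc 1  [load 225/375]
  100 → disc 1  [load 325/375]
  50 → disc 1  [load 375/375]
  50 → disc 2 (new)  [load 50/375]
  25 → disc 2  [load 75/375]
  300 → disc 2  [load 375/375]
  25 → disc 3 (new)  [load 25/375]
  100 → disc 3  [load 125/375]
  75 → disc 3  [load 200/375]
  100 → disc 3  [load 300/375]
3 discs opened.

3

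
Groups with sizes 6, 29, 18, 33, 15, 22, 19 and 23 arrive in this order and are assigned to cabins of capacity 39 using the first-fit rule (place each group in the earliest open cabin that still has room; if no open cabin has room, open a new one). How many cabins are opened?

6

  6 → cabin 1 (new)  [load 6/39]
  29 → cabin 1  [load 35/39]
  18 → cabin 2 (new)  [load 18/39]
  33 → cabin 3 (new)  [load 33/39]
  15 → cabin 2  [load 33/39]
  22 → cabin 4 (new)  [load 22/39]
  19 → cabin 5 (new)  [load 19/39]
  23 → cabin 6 (new)  [load 23/39]
6 cabins opened.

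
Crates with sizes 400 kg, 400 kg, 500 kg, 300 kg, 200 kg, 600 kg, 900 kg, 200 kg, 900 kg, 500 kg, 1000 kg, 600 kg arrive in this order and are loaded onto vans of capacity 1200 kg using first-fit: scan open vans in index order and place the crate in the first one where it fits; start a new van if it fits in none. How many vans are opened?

  400 → van 1 (new)  [load 400/1200]
  400 → van 1  [load 800/1200]
  500 → van 2 (new)  [load 500/1200]
  300 → van 1  [load 1100/1200]
  200 → van 2  [load 700/1200]
  600 → van 3 (new)  [load 600/1200]
  900 → van 4 (new)  [load 900/1200]
  200 → van 2  [load 900/1200]
  900 → van 5 (new)  [load 900/1200]
  500 → van 3  [load 1100/1200]
  1000 → van 6 (new)  [load 1000/1200]
  600 → van 7 (new)  [load 600/1200]
7 vans opened.

7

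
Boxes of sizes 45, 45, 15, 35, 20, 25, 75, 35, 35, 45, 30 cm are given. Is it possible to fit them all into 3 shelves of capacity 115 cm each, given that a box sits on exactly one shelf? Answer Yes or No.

Total = 405 cm; ⌈405/115⌉ = 4.
At least 4 shelves are required, but only 3 are allowed.

No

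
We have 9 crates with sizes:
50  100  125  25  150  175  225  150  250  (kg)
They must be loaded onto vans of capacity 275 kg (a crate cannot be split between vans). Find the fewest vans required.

5

Total = 250 + 225 + 175 + 150 + 150 + 125 + 100 + 50 + 25 = 1250 kg.
Lower bound: ⌈1250/275⌉ = 5 vans.
A packing using 5 vans:
  van 1: 250 + 25 = 275
  van 2: 225 + 50 = 275
  van 3: 175 + 100 = 275
  van 4: 150 + 125 = 275
  van 5: 150 = 150
This matches the lower bound, so 5 is optimal.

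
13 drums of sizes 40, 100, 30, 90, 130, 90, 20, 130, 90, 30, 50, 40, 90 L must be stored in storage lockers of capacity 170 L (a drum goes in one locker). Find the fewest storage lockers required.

Total = 130 + 130 + 100 + 90 + 90 + 90 + 90 + 50 + 40 + 40 + 30 + 30 + 20 = 930 L.
Lower bound: ⌈930/170⌉ = 6 storage lockers.
Also, 7 drums each exceed 85 L, and no two of those can share a locker, so at least 7 storage lockers are needed.
A packing using 7 storage lockers:
  locker 1: 130 + 40 = 170
  locker 2: 130 + 40 = 170
  locker 3: 100 + 50 + 20 = 170
  locker 4: 90 + 30 + 30 = 150
  locker 5: 90 = 90
  locker 6: 90 = 90
  locker 7: 90 = 90
This matches the lower bound, so 7 is optimal.

7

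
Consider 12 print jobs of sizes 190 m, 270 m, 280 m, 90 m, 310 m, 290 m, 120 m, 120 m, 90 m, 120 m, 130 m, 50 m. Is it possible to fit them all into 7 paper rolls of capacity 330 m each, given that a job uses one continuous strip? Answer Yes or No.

Yes

A valid assignment using 7 paper rolls:
  roll 1: 310 = 310
  roll 2: 290 = 290
  roll 3: 280 + 50 = 330
  roll 4: 270 = 270
  roll 5: 190 + 130 = 320
  roll 6: 120 + 120 + 90 = 330
  roll 7: 120 + 90 = 210
Every load is within 330 m, so 7 paper rolls suffice.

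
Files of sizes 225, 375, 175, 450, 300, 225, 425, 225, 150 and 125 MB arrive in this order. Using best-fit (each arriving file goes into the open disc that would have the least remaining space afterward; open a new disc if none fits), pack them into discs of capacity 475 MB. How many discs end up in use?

  225 → disc 1 (new)  [load 225/475]
  375 → disc 2 (new)  [load 375/475]
  175 → disc 1  [load 400/475]
  450 → disc 3 (new)  [load 450/475]
  300 → disc 4 (new)  [load 300/475]
  225 → disc 5 (new)  [load 225/475]
  425 → disc 6 (new)  [load 425/475]
  225 → disc 5  [load 450/475]
  150 → disc 4  [load 450/475]
  125 → disc 7 (new)  [load 125/475]
7 discs opened.

7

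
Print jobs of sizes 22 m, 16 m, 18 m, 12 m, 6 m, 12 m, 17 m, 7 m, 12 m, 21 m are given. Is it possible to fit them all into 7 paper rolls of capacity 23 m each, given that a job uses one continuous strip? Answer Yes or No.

No

Total = 143 m; ⌈143/23⌉ = 7.
8 print jobs each exceed half the capacity and cannot share a roll, forcing at least 8 paper rolls.
At least 8 paper rolls are required, but only 7 are allowed.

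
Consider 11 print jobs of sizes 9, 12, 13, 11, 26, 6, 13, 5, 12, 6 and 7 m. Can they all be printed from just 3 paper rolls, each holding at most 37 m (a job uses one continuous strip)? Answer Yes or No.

No

Total = 120 m; ⌈120/37⌉ = 4.
At least 4 paper rolls are required, but only 3 are allowed.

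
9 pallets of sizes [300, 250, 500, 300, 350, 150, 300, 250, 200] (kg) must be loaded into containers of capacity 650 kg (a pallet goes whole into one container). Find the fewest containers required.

Total = 500 + 350 + 300 + 300 + 300 + 250 + 250 + 200 + 150 = 2600 kg.
Lower bound: ⌈2600/650⌉ = 4 containers.
A packing using 5 containers:
  container 1: 500 + 150 = 650
  container 2: 350 + 300 = 650
  container 3: 300 + 300 = 600
  container 4: 250 + 250 = 500
  container 5: 200 = 200
No arrangement into 4 containers stays within capacity, so 5 is optimal.

5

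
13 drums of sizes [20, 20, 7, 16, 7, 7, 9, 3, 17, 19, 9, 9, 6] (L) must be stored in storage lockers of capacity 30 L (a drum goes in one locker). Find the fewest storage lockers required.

6

Total = 20 + 20 + 19 + 17 + 16 + 9 + 9 + 9 + 7 + 7 + 7 + 6 + 3 = 149 L.
Lower bound: ⌈149/30⌉ = 5 storage lockers.
A packing using 6 storage lockers:
  locker 1: 20 + 9 = 29
  locker 2: 20 + 9 = 29
  locker 3: 19 + 9 = 28
  locker 4: 17 + 7 + 6 = 30
  locker 5: 16 + 7 + 7 = 30
  locker 6: 3 = 3
No arrangement into 5 storage lockers stays within capacity, so 6 is optimal.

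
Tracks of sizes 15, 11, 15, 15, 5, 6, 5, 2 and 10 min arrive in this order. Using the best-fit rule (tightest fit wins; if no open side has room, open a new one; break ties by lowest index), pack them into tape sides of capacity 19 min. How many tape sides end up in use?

  15 → side 1 (new)  [load 15/19]
  11 → side 2 (new)  [load 11/19]
  15 → side 3 (new)  [load 15/19]
  15 → side 4 (new)  [load 15/19]
  5 → side 2  [load 16/19]
  6 → side 5 (new)  [load 6/19]
  5 → side 5  [load 11/19]
  2 → side 2  [load 18/19]
  10 → side 6 (new)  [load 10/19]
6 tape sides opened.

6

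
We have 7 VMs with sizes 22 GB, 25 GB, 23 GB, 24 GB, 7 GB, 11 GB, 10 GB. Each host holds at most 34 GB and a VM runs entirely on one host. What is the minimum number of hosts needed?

4

Total = 25 + 24 + 23 + 22 + 11 + 10 + 7 = 122 GB.
Lower bound: ⌈122/34⌉ = 4 hosts.
A packing using 4 hosts:
  host 1: 25 + 7 = 32
  host 2: 24 + 10 = 34
  host 3: 23 + 11 = 34
  host 4: 22 = 22
This matches the lower bound, so 4 is optimal.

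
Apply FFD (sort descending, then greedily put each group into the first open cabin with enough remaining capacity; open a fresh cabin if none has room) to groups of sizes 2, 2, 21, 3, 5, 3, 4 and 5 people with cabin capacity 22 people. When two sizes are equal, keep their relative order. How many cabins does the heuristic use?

Sorted descending: 21, 5, 5, 4, 3, 3, 2, 2.
  21 → cabin 1 (new)  [load 21/22]
  5 → cabin 2 (new)  [load 5/22]
  5 → cabin 2  [load 10/22]
  4 → cabin 2  [load 14/22]
  3 → cabin 2  [load 17/22]
  3 → cabin 2  [load 20/22]
  2 → cabin 2  [load 22/22]
  2 → cabin 3 (new)  [load 2/22]
3 cabins opened.

3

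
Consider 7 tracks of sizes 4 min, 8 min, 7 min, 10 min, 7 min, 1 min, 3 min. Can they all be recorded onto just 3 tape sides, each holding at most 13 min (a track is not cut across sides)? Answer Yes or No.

Total = 40 min; ⌈40/13⌉ = 4.
At least 4 tape sides are required, but only 3 are allowed.

No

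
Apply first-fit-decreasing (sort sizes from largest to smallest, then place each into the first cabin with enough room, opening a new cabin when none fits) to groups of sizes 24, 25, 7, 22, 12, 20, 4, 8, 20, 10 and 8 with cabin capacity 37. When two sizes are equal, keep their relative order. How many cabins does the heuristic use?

Sorted descending: 25, 24, 22, 20, 20, 12, 10, 8, 8, 7, 4.
  25 → cabin 1 (new)  [load 25/37]
  24 → cabin 2 (new)  [load 24/37]
  22 → cabin 3 (new)  [load 22/37]
  20 → cabin 4 (new)  [load 20/37]
  20 → cabin 5 (new)  [load 20/37]
  12 → cabin 1  [load 37/37]
  10 → cabin 2  [load 34/37]
  8 → cabin 3  [load 30/37]
  8 → cabin 4  [load 28/37]
  7 → cabin 3  [load 37/37]
  4 → cabin 4  [load 32/37]
5 cabins opened.

5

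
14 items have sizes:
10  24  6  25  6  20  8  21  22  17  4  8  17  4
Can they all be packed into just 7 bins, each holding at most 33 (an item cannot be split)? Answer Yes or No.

A valid assignment using 7 bins:
  bin 1: 25 + 8 = 33
  bin 2: 24 + 8 = 32
  bin 3: 22 + 10 = 32
  bin 4: 21 + 6 + 6 = 33
  bin 5: 20 + 4 + 4 = 28
  bin 6: 17 = 17
  bin 7: 17 = 17
Every load is within 33, so 7 bins suffice.

Yes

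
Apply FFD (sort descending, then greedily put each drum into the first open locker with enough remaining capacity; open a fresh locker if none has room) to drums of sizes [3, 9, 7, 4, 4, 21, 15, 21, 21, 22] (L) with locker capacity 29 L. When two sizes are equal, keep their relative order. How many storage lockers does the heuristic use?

Sorted descending: 22, 21, 21, 21, 15, 9, 7, 4, 4, 3.
  22 → locker 1 (new)  [load 22/29]
  21 → locker 2 (new)  [load 21/29]
  21 → locker 3 (new)  [load 21/29]
  21 → locker 4 (new)  [load 21/29]
  15 → locker 5 (new)  [load 15/29]
  9 → locker 5  [load 24/29]
  7 → locker 1  [load 29/29]
  4 → locker 2  [load 25/29]
  4 → locker 2  [load 29/29]
  3 → locker 3  [load 24/29]
5 storage lockers opened.

5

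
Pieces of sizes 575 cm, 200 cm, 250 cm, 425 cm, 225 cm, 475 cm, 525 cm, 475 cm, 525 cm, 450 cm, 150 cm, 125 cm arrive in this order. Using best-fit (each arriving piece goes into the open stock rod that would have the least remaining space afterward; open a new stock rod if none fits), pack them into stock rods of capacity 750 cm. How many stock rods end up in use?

  575 → stock rod 1 (new)  [load 575/750]
  200 → stock rod 2 (new)  [load 200/750]
  250 → stock rod 2  [load 450/750]
  425 → stock rod 3 (new)  [load 425/750]
  225 → stock rod 2  [load 675/750]
  475 → stock rod 4 (new)  [load 475/750]
  525 → stock rod 5 (new)  [load 525/750]
  475 → stock rod 6 (new)  [load 475/750]
  525 → stock rod 7 (new)  [load 525/750]
  450 → stock rod 8 (new)  [load 450/750]
  150 → stock rod 1  [load 725/750]
  125 → stock rod 5  [load 650/750]
8 stock rods opened.

8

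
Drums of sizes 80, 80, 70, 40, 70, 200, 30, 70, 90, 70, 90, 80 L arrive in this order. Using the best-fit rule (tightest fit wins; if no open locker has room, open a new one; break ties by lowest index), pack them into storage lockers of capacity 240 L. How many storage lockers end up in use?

  80 → locker 1 (new)  [load 80/240]
  80 → locker 1  [load 160/240]
  70 → locker 1  [load 230/240]
  40 → locker 2 (new)  [load 40/240]
  70 → locker 2  [load 110/240]
  200 → locker 3 (new)  [load 200/240]
  30 → locker 3  [load 230/240]
  70 → locker 2  [load 180/240]
  90 → locker 4 (new)  [load 90/240]
  70 → locker 4  [load 160/240]
  90 → locker 5 (new)  [load 90/240]
  80 → locker 4  [load 240/240]
5 storage lockers opened.

5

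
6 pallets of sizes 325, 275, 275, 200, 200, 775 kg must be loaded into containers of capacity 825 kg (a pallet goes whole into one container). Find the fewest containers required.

Total = 775 + 325 + 275 + 275 + 200 + 200 = 2050 kg.
Lower bound: ⌈2050/825⌉ = 3 containers.
A packing using 3 containers:
  container 1: 775 = 775
  container 2: 325 + 275 + 200 = 800
  container 3: 275 + 200 = 475
This matches the lower bound, so 3 is optimal.

3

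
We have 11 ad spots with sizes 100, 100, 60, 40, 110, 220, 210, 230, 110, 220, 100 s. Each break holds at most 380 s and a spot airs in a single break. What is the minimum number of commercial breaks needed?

Total = 230 + 220 + 220 + 210 + 110 + 110 + 100 + 100 + 100 + 60 + 40 = 1500 s.
Lower bound: ⌈1500/380⌉ = 4 commercial breaks.
A packing using 5 commercial breaks:
  break 1: 230 + 110 + 40 = 380
  break 2: 220 + 110 = 330
  break 3: 220 + 100 + 60 = 380
  break 4: 210 + 100 = 310
  break 5: 100 = 100
No arrangement into 4 commercial breaks stays within capacity, so 5 is optimal.

5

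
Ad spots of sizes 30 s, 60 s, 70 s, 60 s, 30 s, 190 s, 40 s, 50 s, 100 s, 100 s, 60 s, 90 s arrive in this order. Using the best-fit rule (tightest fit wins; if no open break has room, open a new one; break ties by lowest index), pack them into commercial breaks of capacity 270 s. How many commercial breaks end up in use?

4

  30 → break 1 (new)  [load 30/270]
  60 → break 1  [load 90/270]
  70 → break 1  [load 160/270]
  60 → break 1  [load 220/270]
  30 → break 1  [load 250/270]
  190 → break 2 (new)  [load 190/270]
  40 → break 2  [load 230/270]
  50 → break 3 (new)  [load 50/270]
  100 → break 3  [load 150/270]
  100 → break 3  [load 250/270]
  60 → break 4 (new)  [load 60/270]
  90 → break 4  [load 150/270]
4 commercial breaks opened.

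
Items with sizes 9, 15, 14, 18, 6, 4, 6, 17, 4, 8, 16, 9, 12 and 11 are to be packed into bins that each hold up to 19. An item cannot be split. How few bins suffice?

9

Total = 18 + 17 + 16 + 15 + 14 + 12 + 11 + 9 + 9 + 8 + 6 + 6 + 4 + 4 = 149.
Lower bound: ⌈149/19⌉ = 8 bins.
A packing using 9 bins:
  bin 1: 18 = 18
  bin 2: 17 = 17
  bin 3: 16 = 16
  bin 4: 15 + 4 = 19
  bin 5: 14 + 4 = 18
  bin 6: 12 + 6 = 18
  bin 7: 11 + 8 = 19
  bin 8: 9 + 9 = 18
  bin 9: 6 = 6
No arrangement into 8 bins stays within capacity, so 9 is optimal.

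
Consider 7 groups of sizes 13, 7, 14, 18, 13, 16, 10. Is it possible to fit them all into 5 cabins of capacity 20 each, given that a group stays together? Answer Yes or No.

Total = 91; ⌈91/20⌉ = 5.
The bound of 5 does not rule out 5, but exhaustive search shows no assignment into 5 cabins of capacity 20 exists — the minimum is 6.

No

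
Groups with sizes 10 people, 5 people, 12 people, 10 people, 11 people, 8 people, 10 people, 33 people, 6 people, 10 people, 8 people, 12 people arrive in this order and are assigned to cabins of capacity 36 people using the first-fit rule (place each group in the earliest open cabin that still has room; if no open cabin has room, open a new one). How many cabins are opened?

  10 → cabin 1 (new)  [load 10/36]
  5 → cabin 1  [load 15/36]
  12 → cabin 1  [load 27/36]
  10 → cabin 2 (new)  [load 10/36]
  11 → cabin 2  [load 21/36]
  8 → cabin 1  [load 35/36]
  10 → cabin 2  [load 31/36]
  33 → cabin 3 (new)  [load 33/36]
  6 → cabin 4 (new)  [load 6/36]
  10 → cabin 4  [load 16/36]
  8 → cabin 4  [load 24/36]
  12 → cabin 4  [load 36/36]
4 cabins opened.

4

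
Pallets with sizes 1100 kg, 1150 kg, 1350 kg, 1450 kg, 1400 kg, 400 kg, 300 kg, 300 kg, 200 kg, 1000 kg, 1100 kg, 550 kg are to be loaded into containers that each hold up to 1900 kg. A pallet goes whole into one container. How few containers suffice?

7

Total = 1450 + 1400 + 1350 + 1150 + 1100 + 1100 + 1000 + 550 + 400 + 300 + 300 + 200 = 10300 kg.
Lower bound: ⌈10300/1900⌉ = 6 containers.
Also, 7 pallets each exceed 950 kg, and no two of those can share a container, so at least 7 containers are needed.
A packing using 7 containers:
  container 1: 1450 + 400 = 1850
  container 2: 1400 + 300 + 200 = 1900
  container 3: 1350 + 550 = 1900
  container 4: 1150 + 300 = 1450
  container 5: 1100 = 1100
  container 6: 1100 = 1100
  container 7: 1000 = 1000
This matches the lower bound, so 7 is optimal.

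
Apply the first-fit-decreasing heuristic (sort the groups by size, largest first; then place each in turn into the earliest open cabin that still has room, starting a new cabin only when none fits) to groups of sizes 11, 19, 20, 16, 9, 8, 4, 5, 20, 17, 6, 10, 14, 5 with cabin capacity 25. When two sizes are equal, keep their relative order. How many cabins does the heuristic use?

Sorted descending: 20, 20, 19, 17, 16, 14, 11, 10, 9, 8, 6, 5, 5, 4.
  20 → cabin 1 (new)  [load 20/25]
  20 → cabin 2 (new)  [load 20/25]
  19 → cabin 3 (new)  [load 19/25]
  17 → cabin 4 (new)  [load 17/25]
  16 → cabin 5 (new)  [load 16/25]
  14 → cabin 6 (new)  [load 14/25]
  11 → cabin 6  [load 25/25]
  10 → cabin 7 (new)  [load 10/25]
  9 → cabin 5  [load 25/25]
  8 → cabin 4  [load 25/25]
  6 → cabin 3  [load 25/25]
  5 → cabin 1  [load 25/25]
  5 → cabin 2  [load 25/25]
  4 → cabin 7  [load 14/25]
7 cabins opened.

7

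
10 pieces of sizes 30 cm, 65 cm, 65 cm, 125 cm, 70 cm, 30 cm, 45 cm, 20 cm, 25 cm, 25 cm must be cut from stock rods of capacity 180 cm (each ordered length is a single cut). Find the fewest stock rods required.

3

Total = 125 + 70 + 65 + 65 + 45 + 30 + 30 + 25 + 25 + 20 = 500 cm.
Lower bound: ⌈500/180⌉ = 3 stock rods.
A packing using 3 stock rods:
  stock rod 1: 125 + 45 = 170
  stock rod 2: 70 + 65 + 30 = 165
  stock rod 3: 65 + 30 + 25 + 25 + 20 = 165
This matches the lower bound, so 3 is optimal.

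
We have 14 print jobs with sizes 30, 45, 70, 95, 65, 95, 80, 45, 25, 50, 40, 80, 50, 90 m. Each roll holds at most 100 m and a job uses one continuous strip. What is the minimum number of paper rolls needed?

Total = 95 + 95 + 90 + 80 + 80 + 70 + 65 + 50 + 50 + 45 + 45 + 40 + 30 + 25 = 860 m.
Lower bound: ⌈860/100⌉ = 9 paper rolls.
A packing using 10 paper rolls:
  roll 1: 95 = 95
  roll 2: 95 = 95
  roll 3: 90 = 90
  roll 4: 80 = 80
  roll 5: 80 = 80
  roll 6: 70 + 30 = 100
  roll 7: 65 + 25 = 90
  roll 8: 50 + 50 = 100
  roll 9: 45 + 45 = 90
  roll 10: 40 = 40
No arrangement into 9 paper rolls stays within capacity, so 10 is optimal.

10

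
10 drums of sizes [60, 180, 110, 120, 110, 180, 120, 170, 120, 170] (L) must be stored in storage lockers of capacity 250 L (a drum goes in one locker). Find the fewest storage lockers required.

Total = 180 + 180 + 170 + 170 + 120 + 120 + 120 + 110 + 110 + 60 = 1340 L.
Lower bound: ⌈1340/250⌉ = 6 storage lockers.
A packing using 7 storage lockers:
  locker 1: 180 + 60 = 240
  locker 2: 180 = 180
  locker 3: 170 = 170
  locker 4: 170 = 170
  locker 5: 120 + 120 = 240
  locker 6: 120 + 110 = 230
  locker 7: 110 = 110
No arrangement into 6 storage lockers stays within capacity, so 7 is optimal.

7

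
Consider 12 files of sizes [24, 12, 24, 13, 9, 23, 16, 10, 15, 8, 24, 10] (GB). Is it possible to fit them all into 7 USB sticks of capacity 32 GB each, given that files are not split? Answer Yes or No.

A valid assignment using 7 USB sticks:
  USB stick 1: 24 + 8 = 32
  USB stick 2: 24 = 24
  USB stick 3: 24 = 24
  USB stick 4: 23 + 9 = 32
  USB stick 5: 16 + 15 = 31
  USB stick 6: 13 + 12 = 25
  USB stick 7: 10 + 10 = 20
Every load is within 32 GB, so 7 USB sticks suffice.

Yes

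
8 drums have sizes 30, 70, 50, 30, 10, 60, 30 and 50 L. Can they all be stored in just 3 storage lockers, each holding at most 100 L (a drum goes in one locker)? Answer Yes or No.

Total = 330 L; ⌈330/100⌉ = 4.
At least 4 storage lockers are required, but only 3 are allowed.

No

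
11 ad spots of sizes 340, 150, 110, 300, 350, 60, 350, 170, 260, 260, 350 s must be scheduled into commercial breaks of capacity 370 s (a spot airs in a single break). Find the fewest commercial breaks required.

Total = 350 + 350 + 350 + 340 + 300 + 260 + 260 + 170 + 150 + 110 + 60 = 2700 s.
Lower bound: ⌈2700/370⌉ = 8 commercial breaks.
A packing using 8 commercial breaks:
  break 1: 350 = 350
  break 2: 350 = 350
  break 3: 350 = 350
  break 4: 340 = 340
  break 5: 300 + 60 = 360
  break 6: 260 + 110 = 370
  break 7: 260 = 260
  break 8: 170 + 150 = 320
This matches the lower bound, so 8 is optimal.

8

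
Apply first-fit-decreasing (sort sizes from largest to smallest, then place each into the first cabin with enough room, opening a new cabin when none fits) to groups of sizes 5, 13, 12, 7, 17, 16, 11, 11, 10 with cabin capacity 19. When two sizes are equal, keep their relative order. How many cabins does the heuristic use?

7

Sorted descending: 17, 16, 13, 12, 11, 11, 10, 7, 5.
  17 → cabin 1 (new)  [load 17/19]
  16 → cabin 2 (new)  [load 16/19]
  13 → cabin 3 (new)  [load 13/19]
  12 → cabin 4 (new)  [load 12/19]
  11 → cabin 5 (new)  [load 11/19]
  11 → cabin 6 (new)  [load 11/19]
  10 → cabin 7 (new)  [load 10/19]
  7 → cabin 4  [load 19/19]
  5 → cabin 3  [load 18/19]
7 cabins opened.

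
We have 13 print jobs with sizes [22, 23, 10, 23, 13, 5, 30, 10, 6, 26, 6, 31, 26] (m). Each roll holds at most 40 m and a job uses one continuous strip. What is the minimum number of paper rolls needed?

7

Total = 31 + 30 + 26 + 26 + 23 + 23 + 22 + 13 + 10 + 10 + 6 + 6 + 5 = 231 m.
Lower bound: ⌈231/40⌉ = 6 paper rolls.
Also, 7 print jobs each exceed 20 m, and no two of those can share a roll, so at least 7 paper rolls are needed.
A packing using 7 paper rolls:
  roll 1: 31 + 6 = 37
  roll 2: 30 + 10 = 40
  roll 3: 26 + 13 = 39
  roll 4: 26 + 10 = 36
  roll 5: 23 + 6 + 5 = 34
  roll 6: 23 = 23
  roll 7: 22 = 22
This matches the lower bound, so 7 is optimal.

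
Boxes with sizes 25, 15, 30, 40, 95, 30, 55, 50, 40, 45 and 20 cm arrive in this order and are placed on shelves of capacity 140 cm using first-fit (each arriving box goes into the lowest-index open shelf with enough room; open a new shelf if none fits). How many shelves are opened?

4

  25 → shelf 1 (new)  [load 25/140]
  15 → shelf 1  [load 40/140]
  30 → shelf 1  [load 70/140]
  40 → shelf 1  [load 110/140]
  95 → shelf 2 (new)  [load 95/140]
  30 → shelf 1  [load 140/140]
  55 → shelf 3 (new)  [load 55/140]
  50 → shelf 3  [load 105/140]
  40 → shelf 2  [load 135/140]
  45 → shelf 4 (new)  [load 45/140]
  20 → shelf 3  [load 125/140]
4 shelves opened.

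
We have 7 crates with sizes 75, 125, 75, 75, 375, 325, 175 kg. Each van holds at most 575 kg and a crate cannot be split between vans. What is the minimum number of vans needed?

3

Total = 375 + 325 + 175 + 125 + 75 + 75 + 75 = 1225 kg.
Lower bound: ⌈1225/575⌉ = 3 vans.
A packing using 3 vans:
  van 1: 375 + 175 = 550
  van 2: 325 + 125 + 75 = 525
  van 3: 75 + 75 = 150
This matches the lower bound, so 3 is optimal.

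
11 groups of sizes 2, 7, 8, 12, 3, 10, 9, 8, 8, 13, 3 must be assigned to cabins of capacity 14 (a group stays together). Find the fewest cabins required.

8

Total = 13 + 12 + 10 + 9 + 8 + 8 + 8 + 7 + 3 + 3 + 2 = 83.
Lower bound: ⌈83/14⌉ = 6 cabins.
Also, 7 groups each exceed 7, and no two of those can share a cabin, so at least 7 cabins are needed.
A packing using 8 cabins:
  cabin 1: 13 = 13
  cabin 2: 12 + 2 = 14
  cabin 3: 10 + 3 = 13
  cabin 4: 9 + 3 = 12
  cabin 5: 8 = 8
  cabin 6: 8 = 8
  cabin 7: 8 = 8
  cabin 8: 7 = 7
No arrangement into 7 cabins stays within capacity, so 8 is optimal.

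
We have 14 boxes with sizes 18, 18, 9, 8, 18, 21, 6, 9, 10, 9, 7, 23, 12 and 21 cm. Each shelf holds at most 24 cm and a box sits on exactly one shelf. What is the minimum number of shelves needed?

Total = 23 + 21 + 21 + 18 + 18 + 18 + 12 + 10 + 9 + 9 + 9 + 8 + 7 + 6 = 189 cm.
Lower bound: ⌈189/24⌉ = 8 shelves.
A packing using 9 shelves:
  shelf 1: 23 = 23
  shelf 2: 21 = 21
  shelf 3: 21 = 21
  shelf 4: 18 + 6 = 24
  shelf 5: 18 = 18
  shelf 6: 18 = 18
  shelf 7: 12 + 10 = 22
  shelf 8: 9 + 9 = 18
  shelf 9: 9 + 8 + 7 = 24
No arrangement into 8 shelves stays within capacity, so 9 is optimal.

9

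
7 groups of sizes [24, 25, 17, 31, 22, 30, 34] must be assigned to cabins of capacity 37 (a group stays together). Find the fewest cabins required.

7

Total = 34 + 31 + 30 + 25 + 24 + 22 + 17 = 183.
Lower bound: ⌈183/37⌉ = 5 cabins.
Also, 6 groups each exceed 37/2, and no two of those can share a cabin, so at least 6 cabins are needed.
A packing using 7 cabins:
  cabin 1: 34 = 34
  cabin 2: 31 = 31
  cabin 3: 30 = 30
  cabin 4: 25 = 25
  cabin 5: 24 = 24
  cabin 6: 22 = 22
  cabin 7: 17 = 17
No arrangement into 6 cabins stays within capacity, so 7 is optimal.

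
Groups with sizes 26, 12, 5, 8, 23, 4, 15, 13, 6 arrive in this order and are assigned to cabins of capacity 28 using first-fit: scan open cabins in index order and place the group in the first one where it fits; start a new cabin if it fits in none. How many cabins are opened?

5

  26 → cabin 1 (new)  [load 26/28]
  12 → cabin 2 (new)  [load 12/28]
  5 → cabin 2  [load 17/28]
  8 → cabin 2  [load 25/28]
  23 → cabin 3 (new)  [load 23/28]
  4 → cabin 3  [load 27/28]
  15 → cabin 4 (new)  [load 15/28]
  13 → cabin 4  [load 28/28]
  6 → cabin 5 (new)  [load 6/28]
5 cabins opened.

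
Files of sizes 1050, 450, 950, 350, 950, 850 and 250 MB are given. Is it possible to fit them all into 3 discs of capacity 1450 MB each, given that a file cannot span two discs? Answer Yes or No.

Total = 4850 MB; ⌈4850/1450⌉ = 4.
At least 4 discs are required, but only 3 are allowed.

No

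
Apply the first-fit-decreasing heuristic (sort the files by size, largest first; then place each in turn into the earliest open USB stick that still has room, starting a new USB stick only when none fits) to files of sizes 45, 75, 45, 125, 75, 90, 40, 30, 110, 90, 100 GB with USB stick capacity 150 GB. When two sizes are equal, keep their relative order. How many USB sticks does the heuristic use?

Sorted descending: 125, 110, 100, 90, 90, 75, 75, 45, 45, 40, 30.
  125 → USB stick 1 (new)  [load 125/150]
  110 → USB stick 2 (new)  [load 110/150]
  100 → USB stick 3 (new)  [load 100/150]
  90 → USB stick 4 (new)  [load 90/150]
  90 → USB stick 5 (new)  [load 90/150]
  75 → USB stick 6 (new)  [load 75/150]
  75 → USB stick 6  [load 150/150]
  45 → USB stick 3  [load 145/150]
  45 → USB stick 4  [load 135/150]
  40 → USB stick 2  [load 150/150]
  30 → USB stick 5  [load 120/150]
6 USB sticks opened.

6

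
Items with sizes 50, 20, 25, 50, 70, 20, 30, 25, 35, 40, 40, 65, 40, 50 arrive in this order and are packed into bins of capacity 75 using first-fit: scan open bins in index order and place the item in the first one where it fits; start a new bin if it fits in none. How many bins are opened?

  50 → bin 1 (new)  [load 50/75]
  20 → bin 1  [load 70/75]
  25 → bin 2 (new)  [load 25/75]
  50 → bin 2  [load 75/75]
  70 → bin 3 (new)  [load 70/75]
  20 → bin 4 (new)  [load 20/75]
  30 → bin 4  [load 50/75]
  25 → bin 4  [load 75/75]
  35 → bin 5 (new)  [load 35/75]
  40 → bin 5  [load 75/75]
  40 → bin 6 (new)  [load 40/75]
  65 → bin 7 (new)  [load 65/75]
  40 → bin 8 (new)  [load 40/75]
  50 → bin 9 (new)  [load 50/75]
9 bins opened.

9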